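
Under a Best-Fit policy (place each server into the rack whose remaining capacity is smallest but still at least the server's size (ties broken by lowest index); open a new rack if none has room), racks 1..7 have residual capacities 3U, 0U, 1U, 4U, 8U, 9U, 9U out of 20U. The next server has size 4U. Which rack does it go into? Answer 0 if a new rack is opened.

Racks with room: rack 4 (4U), rack 5 (8U), rack 6 (9U), rack 7 (9U).
Tightest fit is rack 4 with 4U free.

4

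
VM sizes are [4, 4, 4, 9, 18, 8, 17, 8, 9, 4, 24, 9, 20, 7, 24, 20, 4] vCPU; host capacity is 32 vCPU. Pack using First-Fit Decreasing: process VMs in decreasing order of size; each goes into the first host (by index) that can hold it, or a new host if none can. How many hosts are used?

Sorted descending: 24, 24, 20, 20, 18, 17, 9, 9, 9, 8, 8, 7, 4, 4, 4, 4, 4.
host 1: place 24 vCPU, 8 vCPU left
host 2: place 24 vCPU, 8 vCPU left
host 3: place 20 vCPU, 12 vCPU left
host 4: place 20 vCPU, 12 vCPU left
host 5: place 18 vCPU, 14 vCPU left
host 6: place 17 vCPU, 15 vCPU left
host 3: place 9 vCPU, 3 vCPU left
host 4: place 9 vCPU, 3 vCPU left
host 5: place 9 vCPU, 5 vCPU left
host 1: place 8 vCPU, 0 vCPU left
host 2: place 8 vCPU, 0 vCPU left
host 6: place 7 vCPU, 8 vCPU left
host 5: place 4 vCPU, 1 vCPU left
host 6: place 4 vCPU, 4 vCPU left
host 6: place 4 vCPU, 0 vCPU left
host 7: place 4 vCPU, 28 vCPU left
host 7: place 4 vCPU, 24 vCPU left

7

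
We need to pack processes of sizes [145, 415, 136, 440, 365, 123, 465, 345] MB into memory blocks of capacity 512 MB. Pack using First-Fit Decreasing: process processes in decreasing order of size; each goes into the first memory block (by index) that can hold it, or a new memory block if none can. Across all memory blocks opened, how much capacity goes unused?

638

Sorted descending: 465, 440, 415, 365, 345, 145, 136, 123.
Put 465 MB in memory block 1; 47 MB remain.
Put 440 MB in memory block 2; 72 MB remain.
Put 415 MB in memory block 3; 97 MB remain.
Put 365 MB in memory block 4; 147 MB remain.
Put 345 MB in memory block 5; 167 MB remain.
Put 145 MB in memory block 4; 2 MB remain.
Put 136 MB in memory block 5; 31 MB remain.
Put 123 MB in memory block 6; 389 MB remain.
6 memory blocks × 512 MB = 3072 MB; used 2434 MB; unused 638 MB.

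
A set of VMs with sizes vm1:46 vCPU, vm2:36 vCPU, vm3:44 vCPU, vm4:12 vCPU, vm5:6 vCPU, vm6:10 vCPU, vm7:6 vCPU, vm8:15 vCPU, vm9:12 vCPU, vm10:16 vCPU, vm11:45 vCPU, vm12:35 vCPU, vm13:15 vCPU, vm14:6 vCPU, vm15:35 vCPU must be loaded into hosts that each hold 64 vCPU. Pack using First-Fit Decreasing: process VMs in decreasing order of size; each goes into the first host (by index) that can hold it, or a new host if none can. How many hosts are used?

Sorted descending: 46, 45, 44, 36, 35, 35, 16, 15, 15, 12, 12, 10, 6, 6, 6.
46 vCPU → host 1 (remaining 18 vCPU)
45 vCPU → host 2 (remaining 19 vCPU)
44 vCPU → host 3 (remaining 20 vCPU)
36 vCPU → host 4 (remaining 28 vCPU)
35 vCPU → host 5 (remaining 29 vCPU)
35 vCPU → host 6 (remaining 29 vCPU)
16 vCPU → host 1 (remaining 2 vCPU)
15 vCPU → host 2 (remaining 4 vCPU)
15 vCPU → host 3 (remaining 5 vCPU)
12 vCPU → host 4 (remaining 16 vCPU)
12 vCPU → host 4 (remaining 4 vCPU)
10 vCPU → host 5 (remaining 19 vCPU)
6 vCPU → host 5 (remaining 13 vCPU)
6 vCPU → host 5 (remaining 7 vCPU)
6 vCPU → host 5 (remaining 1 vCPU)

6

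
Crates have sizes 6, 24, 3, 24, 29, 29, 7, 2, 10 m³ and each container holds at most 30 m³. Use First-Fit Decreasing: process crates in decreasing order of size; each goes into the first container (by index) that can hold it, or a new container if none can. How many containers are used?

Sorted descending: 29, 29, 24, 24, 10, 7, 6, 3, 2.
container 1: place 29 m³, 1 m³ left
container 2: place 29 m³, 1 m³ left
container 3: place 24 m³, 6 m³ left
container 4: place 24 m³, 6 m³ left
container 5: place 10 m³, 20 m³ left
container 5: place 7 m³, 13 m³ left
container 3: place 6 m³, 0 m³ left
container 4: place 3 m³, 3 m³ left
container 4: place 2 m³, 1 m³ left
Final containers: [29] [29] [24,6] [24,3,2] [10,7].

5 containers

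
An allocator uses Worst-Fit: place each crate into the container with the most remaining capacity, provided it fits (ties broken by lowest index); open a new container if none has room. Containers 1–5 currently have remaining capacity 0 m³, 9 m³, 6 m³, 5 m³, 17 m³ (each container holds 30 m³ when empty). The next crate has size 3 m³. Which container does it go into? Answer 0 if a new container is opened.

5

Containers with room: container 2 (9 m³), container 3 (6 m³), container 4 (5 m³), container 5 (17 m³).
Most room is container 5 with 17 m³ free.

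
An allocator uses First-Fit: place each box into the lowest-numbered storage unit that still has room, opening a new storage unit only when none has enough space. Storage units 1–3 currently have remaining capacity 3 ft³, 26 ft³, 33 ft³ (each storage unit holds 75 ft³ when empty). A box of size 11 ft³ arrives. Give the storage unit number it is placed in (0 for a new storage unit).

Storage units with room: storage unit 2 (26 ft³), storage unit 3 (33 ft³).
The first with room is storage unit 2.

2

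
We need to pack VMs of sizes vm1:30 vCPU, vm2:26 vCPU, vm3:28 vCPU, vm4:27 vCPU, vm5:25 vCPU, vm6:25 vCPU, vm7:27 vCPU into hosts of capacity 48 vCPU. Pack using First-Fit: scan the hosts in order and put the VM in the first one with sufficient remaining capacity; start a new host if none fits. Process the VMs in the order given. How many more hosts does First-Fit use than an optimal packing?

First-Fit: [30] [26] [28] [27] [25] [25] [27] → 7 hosts.
7 VMs exceed 24 vCPU (half the capacity), and no two of those can share a host, so at least 7 hosts are needed.
So 7 is already optimal.

0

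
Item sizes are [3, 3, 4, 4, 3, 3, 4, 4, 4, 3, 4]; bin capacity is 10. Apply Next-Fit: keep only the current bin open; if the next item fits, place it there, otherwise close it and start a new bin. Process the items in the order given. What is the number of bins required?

bin 1: place 3, 7 left
bin 1: place 3, 4 left
bin 1: place 4, 0 left
bin 2: place 4, 6 left
bin 2: place 3, 3 left
bin 2: place 3, 0 left
bin 3: place 4, 6 left
bin 3: place 4, 2 left
bin 4: place 4, 6 left
bin 4: place 3, 3 left
bin 5: place 4, 6 left
Final bins: [3,3,4] [4,3,3] [4,4] [4,3] [4].

5 bins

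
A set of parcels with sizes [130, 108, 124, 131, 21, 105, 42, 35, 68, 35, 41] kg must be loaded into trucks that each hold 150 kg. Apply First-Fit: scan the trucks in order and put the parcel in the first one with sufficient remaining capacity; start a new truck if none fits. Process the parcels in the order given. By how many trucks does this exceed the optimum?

First-Fit: [130] [108,21] [124] [131] [105,42] [35,68,35] [41] → 7 trucks.
Total size 840 kg; any packing needs at least ⌈840/150⌉ = 6 trucks.
An optimal packing achieves that bound: [131] [130] [124,21] [108,42] [105,41] [68,35,35] → 6 trucks.
Excess: 7 − 6 = 1.

1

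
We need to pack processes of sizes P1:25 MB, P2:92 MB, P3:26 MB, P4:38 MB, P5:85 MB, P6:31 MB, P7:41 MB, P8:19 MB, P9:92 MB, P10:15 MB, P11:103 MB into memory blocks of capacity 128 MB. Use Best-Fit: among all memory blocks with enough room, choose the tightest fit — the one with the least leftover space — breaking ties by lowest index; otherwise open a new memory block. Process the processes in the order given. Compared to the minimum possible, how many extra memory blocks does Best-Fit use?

0

Best-Fit: [25,92] [26,38,41,19] [85,31] [92,15] [103] → 5 memory blocks.
Total size 567 MB; any packing needs at least ⌈567/128⌉ = 5 memory blocks.
So 5 is already optimal.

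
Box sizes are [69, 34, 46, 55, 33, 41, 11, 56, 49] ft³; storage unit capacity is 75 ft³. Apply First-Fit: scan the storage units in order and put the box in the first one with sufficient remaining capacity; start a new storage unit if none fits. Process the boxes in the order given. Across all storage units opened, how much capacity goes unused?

Put 69 ft³ in storage unit 1; 6 ft³ remain.
Put 34 ft³ in storage unit 2; 41 ft³ remain.
Put 46 ft³ in storage unit 3; 29 ft³ remain.
Put 55 ft³ in storage unit 4; 20 ft³ remain.
Put 33 ft³ in storage unit 2; 8 ft³ remain.
Put 41 ft³ in storage unit 5; 34 ft³ remain.
Put 11 ft³ in storage unit 3; 18 ft³ remain.
Put 56 ft³ in storage unit 6; 19 ft³ remain.
Put 49 ft³ in storage unit 7; 26 ft³ remain.
7 storage units × 75 ft³ = 525 ft³; used 394 ft³; unused 131 ft³.

131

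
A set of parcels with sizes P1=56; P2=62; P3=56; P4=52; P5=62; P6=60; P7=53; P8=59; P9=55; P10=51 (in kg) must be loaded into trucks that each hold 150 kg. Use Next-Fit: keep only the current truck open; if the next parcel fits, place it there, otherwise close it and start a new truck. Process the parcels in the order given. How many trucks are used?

Put P1 (56 kg) in truck 1; 94 kg remain.
Put P2 (62 kg) in truck 1; 32 kg remain.
Put P3 (56 kg) in truck 2; 94 kg remain.
Put P4 (52 kg) in truck 2; 42 kg remain.
Put P5 (62 kg) in truck 3; 88 kg remain.
Put P6 (60 kg) in truck 3; 28 kg remain.
Put P7 (53 kg) in truck 4; 97 kg remain.
Put P8 (59 kg) in truck 4; 38 kg remain.
Put P9 (55 kg) in truck 5; 95 kg remain.
Put P10 (51 kg) in truck 5; 44 kg remain.
Final trucks: [56,62] [56,52] [62,60] [53,59] [55,51].

5 trucks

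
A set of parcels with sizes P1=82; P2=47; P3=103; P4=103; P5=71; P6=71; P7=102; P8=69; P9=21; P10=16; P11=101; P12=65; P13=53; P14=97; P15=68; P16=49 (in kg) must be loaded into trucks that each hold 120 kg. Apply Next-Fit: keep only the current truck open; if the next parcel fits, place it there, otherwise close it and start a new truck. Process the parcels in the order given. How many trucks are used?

truck 1: place P1 (82 kg), 38 kg left
truck 2: place P2 (47 kg), 73 kg left
truck 3: place P3 (103 kg), 17 kg left
truck 4: place P4 (103 kg), 17 kg left
truck 5: place P5 (71 kg), 49 kg left
truck 6: place P6 (71 kg), 49 kg left
truck 7: place P7 (102 kg), 18 kg left
truck 8: place P8 (69 kg), 51 kg left
truck 8: place P9 (21 kg), 30 kg left
truck 8: place P10 (16 kg), 14 kg left
truck 9: place P11 (101 kg), 19 kg left
truck 10: place P12 (65 kg), 55 kg left
truck 10: place P13 (53 kg), 2 kg left
truck 11: place P14 (97 kg), 23 kg left
truck 12: place P15 (68 kg), 52 kg left
truck 12: place P16 (49 kg), 3 kg left

12 trucks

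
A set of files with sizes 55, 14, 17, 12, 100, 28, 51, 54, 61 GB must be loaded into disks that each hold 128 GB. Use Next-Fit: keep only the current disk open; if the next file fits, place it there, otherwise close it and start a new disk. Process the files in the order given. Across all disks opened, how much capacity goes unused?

Put 55 GB in disk 1; 73 GB remain.
Put 14 GB in disk 1; 59 GB remain.
Put 17 GB in disk 1; 42 GB remain.
Put 12 GB in disk 1; 30 GB remain.
Put 100 GB in disk 2; 28 GB remain.
Put 28 GB in disk 2; 0 GB remain.
Put 51 GB in disk 3; 77 GB remain.
Put 54 GB in disk 3; 23 GB remain.
Put 61 GB in disk 4; 67 GB remain.
4 disks × 128 GB = 512 GB; used 392 GB; unused 120 GB.

120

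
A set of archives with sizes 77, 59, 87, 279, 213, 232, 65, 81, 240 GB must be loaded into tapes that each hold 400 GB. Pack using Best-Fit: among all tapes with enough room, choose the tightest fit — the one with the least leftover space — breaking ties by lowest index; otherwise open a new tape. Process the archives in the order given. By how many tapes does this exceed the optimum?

Best-Fit: [77,59,87] [279,65] [213] [232,81] [240] → 5 tapes.
Total size 1333 GB; any packing needs at least ⌈1333/400⌉ = 4 tapes.
An optimal packing achieves that bound: [279,87] [240,81,77] [232,65,59] [213] → 4 tapes.
Excess: 5 − 4 = 1.

1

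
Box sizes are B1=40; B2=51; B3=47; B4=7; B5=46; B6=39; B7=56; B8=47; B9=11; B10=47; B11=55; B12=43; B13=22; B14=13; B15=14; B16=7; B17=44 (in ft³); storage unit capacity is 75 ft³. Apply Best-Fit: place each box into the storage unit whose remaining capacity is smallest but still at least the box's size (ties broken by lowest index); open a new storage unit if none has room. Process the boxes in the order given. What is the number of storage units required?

11 storage units

Put B1 (40 ft³) in storage unit 1; 35 ft³ remain.
Put B2 (51 ft³) in storage unit 2; 24 ft³ remain.
Put B3 (47 ft³) in storage unit 3; 28 ft³ remain.
Put B4 (7 ft³) in storage unit 2; 17 ft³ remain.
Put B5 (46 ft³) in storage unit 4; 29 ft³ remain.
Put B6 (39 ft³) in storage unit 5; 36 ft³ remain.
Put B7 (56 ft³) in storage unit 6; 19 ft³ remain.
Put B8 (47 ft³) in storage unit 7; 28 ft³ remain.
Put B9 (11 ft³) in storage unit 2; 6 ft³ remain.
Put B10 (47 ft³) in storage unit 8; 28 ft³ remain.
Put B11 (55 ft³) in storage unit 9; 20 ft³ remain.
Put B12 (43 ft³) in storage unit 10; 32 ft³ remain.
Put B13 (22 ft³) in storage unit 3; 6 ft³ remain.
Put B14 (13 ft³) in storage unit 6; 6 ft³ remain.
Put B15 (14 ft³) in storage unit 9; 6 ft³ remain.
Put B16 (7 ft³) in storage unit 7; 21 ft³ remain.
Put B17 (44 ft³) in storage unit 11; 31 ft³ remain.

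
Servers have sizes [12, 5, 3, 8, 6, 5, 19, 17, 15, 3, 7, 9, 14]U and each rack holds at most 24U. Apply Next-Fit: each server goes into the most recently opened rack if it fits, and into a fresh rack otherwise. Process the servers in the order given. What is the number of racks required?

rack 1: place 12U, 12U left
rack 1: place 5U, 7U left
rack 1: place 3U, 4U left
rack 2: place 8U, 16U left
rack 2: place 6U, 10U left
rack 2: place 5U, 5U left
rack 3: place 19U, 5U left
rack 4: place 17U, 7U left
rack 5: place 15U, 9U left
rack 5: place 3U, 6U left
rack 6: place 7U, 17U left
rack 6: place 9U, 8U left
rack 7: place 14U, 10U left

7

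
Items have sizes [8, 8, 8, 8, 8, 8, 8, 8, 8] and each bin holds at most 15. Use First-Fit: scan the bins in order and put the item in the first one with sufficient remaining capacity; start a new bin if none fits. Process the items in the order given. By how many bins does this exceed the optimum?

0

First-Fit: [8] [8] [8] [8] [8] [8] [8] [8] [8] → 9 bins.
9 items exceed 7.5 (half the capacity), and no two of those can share a bin, so at least 9 bins are needed.
So 9 is already optimal.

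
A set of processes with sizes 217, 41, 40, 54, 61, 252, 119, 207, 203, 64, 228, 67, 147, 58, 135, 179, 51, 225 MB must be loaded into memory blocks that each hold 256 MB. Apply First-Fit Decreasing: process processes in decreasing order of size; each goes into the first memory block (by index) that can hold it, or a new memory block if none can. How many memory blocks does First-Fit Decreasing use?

10

Sorted descending: 252, 228, 225, 217, 207, 203, 179, 147, 135, 119, 67, 64, 61, 58, 54, 51, 41, 40.
memory block 1: place 252 MB, 4 MB left
memory block 2: place 228 MB, 28 MB left
memory block 3: place 225 MB, 31 MB left
memory block 4: place 217 MB, 39 MB left
memory block 5: place 207 MB, 49 MB left
memory block 6: place 203 MB, 53 MB left
memory block 7: place 179 MB, 77 MB left
memory block 8: place 147 MB, 109 MB left
memory block 9: place 135 MB, 121 MB left
memory block 9: place 119 MB, 2 MB left
memory block 7: place 67 MB, 10 MB left
memory block 8: place 64 MB, 45 MB left
memory block 10: place 61 MB, 195 MB left
memory block 10: place 58 MB, 137 MB left
memory block 10: place 54 MB, 83 MB left
memory block 6: place 51 MB, 2 MB left
memory block 5: place 41 MB, 8 MB left
memory block 8: place 40 MB, 5 MB left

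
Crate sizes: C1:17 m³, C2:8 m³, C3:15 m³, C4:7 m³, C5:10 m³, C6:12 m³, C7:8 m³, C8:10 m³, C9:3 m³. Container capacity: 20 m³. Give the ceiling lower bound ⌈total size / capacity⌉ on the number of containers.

5 containers

Total size = 17 + 8 + 15 + 7 + 10 + 12 + 8 + 10 + 3 = 90 m³.
⌈90 / 20⌉ = 5.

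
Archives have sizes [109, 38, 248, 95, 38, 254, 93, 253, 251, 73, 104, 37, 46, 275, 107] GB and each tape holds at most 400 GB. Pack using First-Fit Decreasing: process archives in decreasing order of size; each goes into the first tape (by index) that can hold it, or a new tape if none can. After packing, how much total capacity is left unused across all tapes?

379

Sorted descending: 275, 254, 253, 251, 248, 109, 107, 104, 95, 93, 73, 46, 38, 38, 37.
275 GB → tape 1 (remaining 125 GB)
254 GB → tape 2 (remaining 146 GB)
253 GB → tape 3 (remaining 147 GB)
251 GB → tape 4 (remaining 149 GB)
248 GB → tape 5 (remaining 152 GB)
109 GB → tape 1 (remaining 16 GB)
107 GB → tape 2 (remaining 39 GB)
104 GB → tape 3 (remaining 43 GB)
95 GB → tape 4 (remaining 54 GB)
93 GB → tape 5 (remaining 59 GB)
73 GB → tape 6 (remaining 327 GB)
46 GB → tape 4 (remaining 8 GB)
38 GB → tape 2 (remaining 1 GB)
38 GB → tape 3 (remaining 5 GB)
37 GB → tape 5 (remaining 22 GB)
6 tapes × 400 GB = 2400 GB; used 2021 GB; unused 379 GB.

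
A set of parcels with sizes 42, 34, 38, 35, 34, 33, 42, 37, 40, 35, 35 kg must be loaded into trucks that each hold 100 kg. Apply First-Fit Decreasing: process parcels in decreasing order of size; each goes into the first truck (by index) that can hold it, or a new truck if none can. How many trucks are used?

6

Sorted descending: 42, 42, 40, 38, 37, 35, 35, 35, 34, 34, 33.
42 kg → truck 1 (remaining 58 kg)
42 kg → truck 1 (remaining 16 kg)
40 kg → truck 2 (remaining 60 kg)
38 kg → truck 2 (remaining 22 kg)
37 kg → truck 3 (remaining 63 kg)
35 kg → truck 3 (remaining 28 kg)
35 kg → truck 4 (remaining 65 kg)
35 kg → truck 4 (remaining 30 kg)
34 kg → truck 5 (remaining 66 kg)
34 kg → truck 5 (remaining 32 kg)
33 kg → truck 6 (remaining 67 kg)
Final trucks: [42,42] [40,38] [37,35] [35,35] [34,34] [33].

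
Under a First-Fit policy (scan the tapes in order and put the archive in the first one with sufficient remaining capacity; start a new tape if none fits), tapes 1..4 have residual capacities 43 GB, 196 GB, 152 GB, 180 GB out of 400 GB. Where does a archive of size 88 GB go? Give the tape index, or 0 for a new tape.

Tapes with room: tape 2 (196 GB), tape 3 (152 GB), tape 4 (180 GB).
The first with room is tape 2.

2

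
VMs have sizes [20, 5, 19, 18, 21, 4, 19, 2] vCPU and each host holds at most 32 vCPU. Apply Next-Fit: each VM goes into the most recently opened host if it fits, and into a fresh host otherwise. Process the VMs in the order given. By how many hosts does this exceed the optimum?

Next-Fit: [20,5] [19] [18] [21,4] [19,2] → 5 hosts.
5 VMs exceed 16 vCPU (half the capacity), and no two of those can share a host, so at least 5 hosts are needed.
So 5 is already optimal.

0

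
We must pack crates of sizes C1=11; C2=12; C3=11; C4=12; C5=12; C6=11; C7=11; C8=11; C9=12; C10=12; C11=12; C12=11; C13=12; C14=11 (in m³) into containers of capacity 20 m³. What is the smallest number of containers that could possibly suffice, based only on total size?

Total size = 11 + 12 + 11 + 12 + 12 + 11 + 11 + 11 + 12 + 12 + 12 + 11 + 12 + 11 = 161 m³.
⌈161 / 20⌉ = 9.

9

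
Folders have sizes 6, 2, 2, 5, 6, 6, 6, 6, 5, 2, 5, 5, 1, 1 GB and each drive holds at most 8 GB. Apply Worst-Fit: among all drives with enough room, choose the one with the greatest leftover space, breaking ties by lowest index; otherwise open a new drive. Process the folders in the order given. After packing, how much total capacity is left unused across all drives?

14

Put 6 GB in drive 1; 2 GB remain.
Put 2 GB in drive 1; 0 GB remain.
Put 2 GB in drive 2; 6 GB remain.
Put 5 GB in drive 2; 1 GB remain.
Put 6 GB in drive 3; 2 GB remain.
Put 6 GB in drive 4; 2 GB remain.
Put 6 GB in drive 5; 2 GB remain.
Put 6 GB in drive 6; 2 GB remain.
Put 5 GB in drive 7; 3 GB remain.
Put 2 GB in drive 7; 1 GB remain.
Put 5 GB in drive 8; 3 GB remain.
Put 5 GB in drive 9; 3 GB remain.
Put 1 GB in drive 8; 2 GB remain.
Put 1 GB in drive 9; 2 GB remain.
9 drives × 8 GB = 72 GB; used 58 GB; unused 14 GB.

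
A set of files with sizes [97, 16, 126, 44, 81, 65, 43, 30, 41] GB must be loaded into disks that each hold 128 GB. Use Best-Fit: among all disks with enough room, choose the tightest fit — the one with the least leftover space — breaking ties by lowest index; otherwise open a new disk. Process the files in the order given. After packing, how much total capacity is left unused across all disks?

Put 97 GB in disk 1; 31 GB remain.
Put 16 GB in disk 1; 15 GB remain.
Put 126 GB in disk 2; 2 GB remain.
Put 44 GB in disk 3; 84 GB remain.
Put 81 GB in disk 3; 3 GB remain.
Put 65 GB in disk 4; 63 GB remain.
Put 43 GB in disk 4; 20 GB remain.
Put 30 GB in disk 5; 98 GB remain.
Put 41 GB in disk 5; 57 GB remain.
5 disks × 128 GB = 640 GB; used 543 GB; unused 97 GB.

97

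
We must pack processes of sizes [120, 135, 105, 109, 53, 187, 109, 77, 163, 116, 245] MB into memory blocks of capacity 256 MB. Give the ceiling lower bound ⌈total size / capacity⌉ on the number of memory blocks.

6

Total size = 120 + 135 + 105 + 109 + 53 + 187 + 109 + 77 + 163 + 116 + 245 = 1419 MB.
⌈1419 / 256⌉ = 6.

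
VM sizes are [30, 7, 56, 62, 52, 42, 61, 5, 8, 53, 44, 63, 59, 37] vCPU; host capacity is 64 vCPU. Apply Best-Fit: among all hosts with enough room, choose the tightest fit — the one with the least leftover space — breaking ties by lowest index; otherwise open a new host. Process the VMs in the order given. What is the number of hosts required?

Put 30 vCPU in host 1; 34 vCPU remain.
Put 7 vCPU in host 1; 27 vCPU remain.
Put 56 vCPU in host 2; 8 vCPU remain.
Put 62 vCPU in host 3; 2 vCPU remain.
Put 52 vCPU in host 4; 12 vCPU remain.
Put 42 vCPU in host 5; 22 vCPU remain.
Put 61 vCPU in host 6; 3 vCPU remain.
Put 5 vCPU in host 2; 3 vCPU remain.
Put 8 vCPU in host 4; 4 vCPU remain.
Put 53 vCPU in host 7; 11 vCPU remain.
Put 44 vCPU in host 8; 20 vCPU remain.
Put 63 vCPU in host 9; 1 vCPU remain.
Put 59 vCPU in host 10; 5 vCPU remain.
Put 37 vCPU in host 11; 27 vCPU remain.
Final hosts: [30,7] [56,5] [62] [52,8] [42] [61] [53] [44] [63] [59] [37].

11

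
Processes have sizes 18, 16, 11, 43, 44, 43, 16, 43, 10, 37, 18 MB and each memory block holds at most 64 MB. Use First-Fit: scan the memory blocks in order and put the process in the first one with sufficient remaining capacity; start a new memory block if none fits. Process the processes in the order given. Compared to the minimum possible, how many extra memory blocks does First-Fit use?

1

First-Fit: [18,16,11,16] [43,10] [44,18] [43] [43] [37] → 6 memory blocks.
Total size 299 MB; any packing needs at least ⌈299/64⌉ = 5 memory blocks.
An optimal packing achieves that bound: [44,18] [43,18] [43,16] [43,16] [37,11,10] → 5 memory blocks.
Excess: 6 − 5 = 1.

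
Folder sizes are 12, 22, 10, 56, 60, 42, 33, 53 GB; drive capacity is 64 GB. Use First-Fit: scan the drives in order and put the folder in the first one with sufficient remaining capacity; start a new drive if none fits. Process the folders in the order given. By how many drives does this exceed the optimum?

First-Fit: [12,22,10] [56] [60] [42] [33] [53] → 6 drives.
Total size 288 GB; any packing needs at least ⌈288/64⌉ = 5 drives.
An optimal packing achieves that bound: [60] [56] [53,10] [42,22] [33,12] → 5 drives.
Excess: 6 − 5 = 1.

1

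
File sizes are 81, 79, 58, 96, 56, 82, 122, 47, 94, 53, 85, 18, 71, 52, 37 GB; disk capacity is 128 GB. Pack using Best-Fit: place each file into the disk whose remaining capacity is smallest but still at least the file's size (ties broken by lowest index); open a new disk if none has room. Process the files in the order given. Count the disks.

10 disks

81 GB → disk 1 (remaining 47 GB)
79 GB → disk 2 (remaining 49 GB)
58 GB → disk 3 (remaining 70 GB)
96 GB → disk 4 (remaining 32 GB)
56 GB → disk 3 (remaining 14 GB)
82 GB → disk 5 (remaining 46 GB)
122 GB → disk 6 (remaining 6 GB)
47 GB → disk 1 (remaining 0 GB)
94 GB → disk 7 (remaining 34 GB)
53 GB → disk 8 (remaining 75 GB)
85 GB → disk 9 (remaining 43 GB)
18 GB → disk 4 (remaining 14 GB)
71 GB → disk 8 (remaining 4 GB)
52 GB → disk 10 (remaining 76 GB)
37 GB → disk 9 (remaining 6 GB)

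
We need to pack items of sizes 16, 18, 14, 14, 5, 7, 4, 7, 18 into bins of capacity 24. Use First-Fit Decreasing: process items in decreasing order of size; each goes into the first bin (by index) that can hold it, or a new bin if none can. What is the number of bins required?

5

Sorted descending: 18, 18, 16, 14, 14, 7, 7, 5, 4.
bin 1: place 18, 6 left
bin 2: place 18, 6 left
bin 3: place 16, 8 left
bin 4: place 14, 10 left
bin 5: place 14, 10 left
bin 3: place 7, 1 left
bin 4: place 7, 3 left
bin 1: place 5, 1 left
bin 2: place 4, 2 left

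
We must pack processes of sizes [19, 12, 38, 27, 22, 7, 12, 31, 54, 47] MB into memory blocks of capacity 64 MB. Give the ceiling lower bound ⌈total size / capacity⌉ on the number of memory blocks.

Total size = 19 + 12 + 38 + 27 + 22 + 7 + 12 + 31 + 54 + 47 = 269 MB.
⌈269 / 64⌉ = 5.

5 memory blocks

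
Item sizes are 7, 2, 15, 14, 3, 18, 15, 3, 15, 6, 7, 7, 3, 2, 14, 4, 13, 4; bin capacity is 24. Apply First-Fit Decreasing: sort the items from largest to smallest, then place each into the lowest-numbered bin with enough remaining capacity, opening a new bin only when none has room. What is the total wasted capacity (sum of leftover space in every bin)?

Sorted descending: 18, 15, 15, 15, 14, 14, 13, 7, 7, 7, 6, 4, 4, 3, 3, 3, 2, 2.
Put 18 in bin 1; 6 remain.
Put 15 in bin 2; 9 remain.
Put 15 in bin 3; 9 remain.
Put 15 in bin 4; 9 remain.
Put 14 in bin 5; 10 remain.
Put 14 in bin 6; 10 remain.
Put 13 in bin 7; 11 remain.
Put 7 in bin 2; 2 remain.
Put 7 in bin 3; 2 remain.
Put 7 in bin 4; 2 remain.
Put 6 in bin 1; 0 remain.
Put 4 in bin 5; 6 remain.
Put 4 in bin 5; 2 remain.
Put 3 in bin 6; 7 remain.
Put 3 in bin 6; 4 remain.
Put 3 in bin 6; 1 remain.
Put 2 in bin 2; 0 remain.
Put 2 in bin 3; 0 remain.
7 bins × 24 = 168; used 152; unused 16.

16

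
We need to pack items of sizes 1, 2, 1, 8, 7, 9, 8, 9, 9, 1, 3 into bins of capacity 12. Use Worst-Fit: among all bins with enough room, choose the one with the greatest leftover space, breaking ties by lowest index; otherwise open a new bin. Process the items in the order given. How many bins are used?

bin 1: place 1, 11 left
bin 1: place 2, 9 left
bin 1: place 1, 8 left
bin 1: place 8, 0 left
bin 2: place 7, 5 left
bin 3: place 9, 3 left
bin 4: place 8, 4 left
bin 5: place 9, 3 left
bin 6: place 9, 3 left
bin 2: place 1, 4 left
bin 2: place 3, 1 left
Final bins: [1,2,1,8] [7,1,3] [9] [8] [9] [9].

6 bins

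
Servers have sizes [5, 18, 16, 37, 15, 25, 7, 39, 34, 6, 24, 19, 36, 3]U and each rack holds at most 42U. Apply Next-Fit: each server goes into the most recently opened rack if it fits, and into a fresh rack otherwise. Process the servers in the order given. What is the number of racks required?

9 racks

Put 5U in rack 1; 37U remain.
Put 18U in rack 1; 19U remain.
Put 16U in rack 1; 3U remain.
Put 37U in rack 2; 5U remain.
Put 15U in rack 3; 27U remain.
Put 25U in rack 3; 2U remain.
Put 7U in rack 4; 35U remain.
Put 39U in rack 5; 3U remain.
Put 34U in rack 6; 8U remain.
Put 6U in rack 6; 2U remain.
Put 24U in rack 7; 18U remain.
Put 19U in rack 8; 23U remain.
Put 36U in rack 9; 6U remain.
Put 3U in rack 9; 3U remain.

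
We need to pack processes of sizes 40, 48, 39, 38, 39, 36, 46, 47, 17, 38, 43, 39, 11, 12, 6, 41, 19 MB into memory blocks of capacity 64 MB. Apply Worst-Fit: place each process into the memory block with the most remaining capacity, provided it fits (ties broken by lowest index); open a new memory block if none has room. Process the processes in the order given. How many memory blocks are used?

12 memory blocks

40 MB → memory block 1 (remaining 24 MB)
48 MB → memory block 2 (remaining 16 MB)
39 MB → memory block 3 (remaining 25 MB)
38 MB → memory block 4 (remaining 26 MB)
39 MB → memory block 5 (remaining 25 MB)
36 MB → memory block 6 (remaining 28 MB)
46 MB → memory block 7 (remaining 18 MB)
47 MB → memory block 8 (remaining 17 MB)
17 MB → memory block 6 (remaining 11 MB)
38 MB → memory block 9 (remaining 26 MB)
43 MB → memory block 10 (remaining 21 MB)
39 MB → memory block 11 (remaining 25 MB)
11 MB → memory block 4 (remaining 15 MB)
12 MB → memory block 9 (remaining 14 MB)
6 MB → memory block 3 (remaining 19 MB)
41 MB → memory block 12 (remaining 23 MB)
19 MB → memory block 5 (remaining 6 MB)
Final memory blocks: [40] [48] [39,6] [38,11] [39,19] [36,17] [46] [47] [38,12] [43] [39] [41].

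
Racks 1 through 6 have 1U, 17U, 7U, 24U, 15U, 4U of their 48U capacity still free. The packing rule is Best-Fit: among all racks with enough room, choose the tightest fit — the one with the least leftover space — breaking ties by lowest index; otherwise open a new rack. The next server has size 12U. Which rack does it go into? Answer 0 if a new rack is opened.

Racks with room: rack 2 (17U), rack 4 (24U), rack 5 (15U).
Tightest fit is rack 5 with 15U free.

5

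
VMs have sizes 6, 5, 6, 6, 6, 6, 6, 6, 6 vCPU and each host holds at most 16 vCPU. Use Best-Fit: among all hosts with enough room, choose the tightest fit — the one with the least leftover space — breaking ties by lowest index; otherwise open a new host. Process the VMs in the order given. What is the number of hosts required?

6 vCPU → host 1 (remaining 10 vCPU)
5 vCPU → host 1 (remaining 5 vCPU)
6 vCPU → host 2 (remaining 10 vCPU)
6 vCPU → host 2 (remaining 4 vCPU)
6 vCPU → host 3 (remaining 10 vCPU)
6 vCPU → host 3 (remaining 4 vCPU)
6 vCPU → host 4 (remaining 10 vCPU)
6 vCPU → host 4 (remaining 4 vCPU)
6 vCPU → host 5 (remaining 10 vCPU)
Final hosts: [6,5] [6,6] [6,6] [6,6] [6].

5 hosts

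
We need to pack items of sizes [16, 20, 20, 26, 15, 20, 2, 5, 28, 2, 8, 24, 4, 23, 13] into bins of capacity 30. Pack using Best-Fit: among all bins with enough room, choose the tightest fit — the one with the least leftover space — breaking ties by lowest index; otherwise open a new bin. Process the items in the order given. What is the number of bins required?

Put 16 in bin 1; 14 remain.
Put 20 in bin 2; 10 remain.
Put 20 in bin 3; 10 remain.
Put 26 in bin 4; 4 remain.
Put 15 in bin 5; 15 remain.
Put 20 in bin 6; 10 remain.
Put 2 in bin 4; 2 remain.
Put 5 in bin 2; 5 remain.
Put 28 in bin 7; 2 remain.
Put 2 in bin 4; 0 remain.
Put 8 in bin 3; 2 remain.
Put 24 in bin 8; 6 remain.
Put 4 in bin 2; 1 remain.
Put 23 in bin 9; 7 remain.
Put 13 in bin 1; 1 remain.

9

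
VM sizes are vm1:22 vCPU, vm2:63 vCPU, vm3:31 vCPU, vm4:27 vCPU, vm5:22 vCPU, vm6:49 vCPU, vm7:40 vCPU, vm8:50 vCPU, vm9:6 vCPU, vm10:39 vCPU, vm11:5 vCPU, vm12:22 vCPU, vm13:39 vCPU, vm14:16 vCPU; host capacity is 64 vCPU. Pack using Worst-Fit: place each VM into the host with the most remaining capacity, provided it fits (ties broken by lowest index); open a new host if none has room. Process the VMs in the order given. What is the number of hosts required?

Put vm1 (22 vCPU) in host 1; 42 vCPU remain.
Put vm2 (63 vCPU) in host 2; 1 vCPU remain.
Put vm3 (31 vCPU) in host 1; 11 vCPU remain.
Put vm4 (27 vCPU) in host 3; 37 vCPU remain.
Put vm5 (22 vCPU) in host 3; 15 vCPU remain.
Put vm6 (49 vCPU) in host 4; 15 vCPU remain.
Put vm7 (40 vCPU) in host 5; 24 vCPU remain.
Put vm8 (50 vCPU) in host 6; 14 vCPU remain.
Put vm9 (6 vCPU) in host 5; 18 vCPU remain.
Put vm10 (39 vCPU) in host 7; 25 vCPU remain.
Put vm11 (5 vCPU) in host 7; 20 vCPU remain.
Put vm12 (22 vCPU) in host 8; 42 vCPU remain.
Put vm13 (39 vCPU) in host 8; 3 vCPU remain.
Put vm14 (16 vCPU) in host 7; 4 vCPU remain.

8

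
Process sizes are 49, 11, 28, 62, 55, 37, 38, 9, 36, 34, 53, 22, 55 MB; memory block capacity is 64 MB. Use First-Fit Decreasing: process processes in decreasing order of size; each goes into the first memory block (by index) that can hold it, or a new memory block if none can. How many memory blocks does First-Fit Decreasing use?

9

Sorted descending: 62, 55, 55, 53, 49, 38, 37, 36, 34, 28, 22, 11, 9.
Put 62 MB in memory block 1; 2 MB remain.
Put 55 MB in memory block 2; 9 MB remain.
Put 55 MB in memory block 3; 9 MB remain.
Put 53 MB in memory block 4; 11 MB remain.
Put 49 MB in memory block 5; 15 MB remain.
Put 38 MB in memory block 6; 26 MB remain.
Put 37 MB in memory block 7; 27 MB remain.
Put 36 MB in memory block 8; 28 MB remain.
Put 34 MB in memory block 9; 30 MB remain.
Put 28 MB in memory block 8; 0 MB remain.
Put 22 MB in memory block 6; 4 MB remain.
Put 11 MB in memory block 4; 0 MB remain.
Put 9 MB in memory block 2; 0 MB remain.
Final memory blocks: [62] [55,9] [55] [53,11] [49] [38,22] [37] [36,28] [34].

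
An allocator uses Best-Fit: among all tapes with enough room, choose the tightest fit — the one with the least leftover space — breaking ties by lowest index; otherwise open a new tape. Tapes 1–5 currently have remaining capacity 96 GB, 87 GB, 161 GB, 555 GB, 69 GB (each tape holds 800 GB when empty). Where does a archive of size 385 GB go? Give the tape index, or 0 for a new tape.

Tapes with room: tape 4 (555 GB).
Tightest fit is tape 4 with 555 GB free.

4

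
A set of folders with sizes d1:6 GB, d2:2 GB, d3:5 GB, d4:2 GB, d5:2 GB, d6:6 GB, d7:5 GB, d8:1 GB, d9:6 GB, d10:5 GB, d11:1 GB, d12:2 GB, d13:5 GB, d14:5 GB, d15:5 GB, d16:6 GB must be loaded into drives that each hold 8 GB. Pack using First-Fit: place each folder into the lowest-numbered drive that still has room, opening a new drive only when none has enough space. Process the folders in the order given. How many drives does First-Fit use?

Put d1 (6 GB) in drive 1; 2 GB remain.
Put d2 (2 GB) in drive 1; 0 GB remain.
Put d3 (5 GB) in drive 2; 3 GB remain.
Put d4 (2 GB) in drive 2; 1 GB remain.
Put d5 (2 GB) in drive 3; 6 GB remain.
Put d6 (6 GB) in drive 3; 0 GB remain.
Put d7 (5 GB) in drive 4; 3 GB remain.
Put d8 (1 GB) in drive 2; 0 GB remain.
Put d9 (6 GB) in drive 5; 2 GB remain.
Put d10 (5 GB) in drive 6; 3 GB remain.
Put d11 (1 GB) in drive 4; 2 GB remain.
Put d12 (2 GB) in drive 4; 0 GB remain.
Put d13 (5 GB) in drive 7; 3 GB remain.
Put d14 (5 GB) in drive 8; 3 GB remain.
Put d15 (5 GB) in drive 9; 3 GB remain.
Put d16 (6 GB) in drive 10; 2 GB remain.

10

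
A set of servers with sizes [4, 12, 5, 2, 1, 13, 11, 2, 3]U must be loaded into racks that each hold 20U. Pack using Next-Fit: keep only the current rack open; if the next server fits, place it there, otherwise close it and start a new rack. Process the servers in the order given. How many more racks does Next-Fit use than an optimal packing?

Next-Fit: [4,12] [5,2,1] [13] [11,2,3] → 4 racks.
Total size 53U; any packing needs at least ⌈53/20⌉ = 3 racks.
An optimal packing achieves that bound: [13,5,2] [12,4,3,1] [11,2] → 3 racks.
Excess: 4 − 3 = 1.

1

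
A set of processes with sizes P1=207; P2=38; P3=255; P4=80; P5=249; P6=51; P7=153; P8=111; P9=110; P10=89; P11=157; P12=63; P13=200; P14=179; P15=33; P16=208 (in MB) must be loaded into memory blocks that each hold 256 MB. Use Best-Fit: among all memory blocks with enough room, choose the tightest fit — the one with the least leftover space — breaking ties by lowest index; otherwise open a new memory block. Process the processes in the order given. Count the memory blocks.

P1 (207 MB) → memory block 1 (remaining 49 MB)
P2 (38 MB) → memory block 1 (remaining 11 MB)
P3 (255 MB) → memory block 2 (remaining 1 MB)
P4 (80 MB) → memory block 3 (remaining 176 MB)
P5 (249 MB) → memory block 4 (remaining 7 MB)
P6 (51 MB) → memory block 3 (remaining 125 MB)
P7 (153 MB) → memory block 5 (remaining 103 MB)
P8 (111 MB) → memory block 3 (remaining 14 MB)
P9 (110 MB) → memory block 6 (remaining 146 MB)
P10 (89 MB) → memory block 5 (remaining 14 MB)
P11 (157 MB) → memory block 7 (remaining 99 MB)
P12 (63 MB) → memory block 7 (remaining 36 MB)
P13 (200 MB) → memory block 8 (remaining 56 MB)
P14 (179 MB) → memory block 9 (remaining 77 MB)
P15 (33 MB) → memory block 7 (remaining 3 MB)
P16 (208 MB) → memory block 10 (remaining 48 MB)

10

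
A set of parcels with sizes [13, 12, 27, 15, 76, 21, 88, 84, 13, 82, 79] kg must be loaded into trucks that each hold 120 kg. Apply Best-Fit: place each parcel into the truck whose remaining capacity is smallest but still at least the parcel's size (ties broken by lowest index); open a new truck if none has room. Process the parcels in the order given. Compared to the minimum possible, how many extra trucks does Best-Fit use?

1

Best-Fit: [13,12,27,15] [76,21,13] [88] [84] [82] [79] → 6 trucks.
Total size 510 kg; any packing needs at least ⌈510/120⌉ = 5 trucks.
An optimal packing achieves that bound: [88,27] [84,21,15] [82,13,13,12] [79] [76] → 5 trucks.
Excess: 6 − 5 = 1.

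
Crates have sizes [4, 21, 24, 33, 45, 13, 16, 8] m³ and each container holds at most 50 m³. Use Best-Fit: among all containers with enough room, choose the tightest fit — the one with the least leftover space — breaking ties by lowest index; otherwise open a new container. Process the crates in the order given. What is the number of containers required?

4

Put 4 m³ in container 1; 46 m³ remain.
Put 21 m³ in container 1; 25 m³ remain.
Put 24 m³ in container 1; 1 m³ remain.
Put 33 m³ in container 2; 17 m³ remain.
Put 45 m³ in container 3; 5 m³ remain.
Put 13 m³ in container 2; 4 m³ remain.
Put 16 m³ in container 4; 34 m³ remain.
Put 8 m³ in container 4; 26 m³ remain.
Final containers: [4,21,24] [33,13] [45] [16,8].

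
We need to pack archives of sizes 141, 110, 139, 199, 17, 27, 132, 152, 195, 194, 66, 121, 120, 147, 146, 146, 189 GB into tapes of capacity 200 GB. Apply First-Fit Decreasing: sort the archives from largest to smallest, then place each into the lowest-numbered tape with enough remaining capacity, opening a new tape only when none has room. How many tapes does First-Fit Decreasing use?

14

Sorted descending: 199, 195, 194, 189, 152, 147, 146, 146, 141, 139, 132, 121, 120, 110, 66, 27, 17.
Put 199 GB in tape 1; 1 GB remain.
Put 195 GB in tape 2; 5 GB remain.
Put 194 GB in tape 3; 6 GB remain.
Put 189 GB in tape 4; 11 GB remain.
Put 152 GB in tape 5; 48 GB remain.
Put 147 GB in tape 6; 53 GB remain.
Put 146 GB in tape 7; 54 GB remain.
Put 146 GB in tape 8; 54 GB remain.
Put 141 GB in tape 9; 59 GB remain.
Put 139 GB in tape 10; 61 GB remain.
Put 132 GB in tape 11; 68 GB remain.
Put 121 GB in tape 12; 79 GB remain.
Put 120 GB in tape 13; 80 GB remain.
Put 110 GB in tape 14; 90 GB remain.
Put 66 GB in tape 11; 2 GB remain.
Put 27 GB in tape 5; 21 GB remain.
Put 17 GB in tape 5; 4 GB remain.
Final tapes: [199] [195] [194] [189] [152,27,17] [147] [146] [146] [141] [139] [132,66] [121] [120] [110].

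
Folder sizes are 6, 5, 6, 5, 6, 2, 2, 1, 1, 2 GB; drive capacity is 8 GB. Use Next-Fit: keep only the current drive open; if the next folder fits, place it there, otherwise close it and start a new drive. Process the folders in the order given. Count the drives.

6 drives

6 GB → drive 1 (remaining 2 GB)
5 GB → drive 2 (remaining 3 GB)
6 GB → drive 3 (remaining 2 GB)
5 GB → drive 4 (remaining 3 GB)
6 GB → drive 5 (remaining 2 GB)
2 GB → drive 5 (remaining 0 GB)
2 GB → drive 6 (remaining 6 GB)
1 GB → drive 6 (remaining 5 GB)
1 GB → drive 6 (remaining 4 GB)
2 GB → drive 6 (remaining 2 GB)
Final drives: [6] [5] [6] [5] [6,2] [2,1,1,2].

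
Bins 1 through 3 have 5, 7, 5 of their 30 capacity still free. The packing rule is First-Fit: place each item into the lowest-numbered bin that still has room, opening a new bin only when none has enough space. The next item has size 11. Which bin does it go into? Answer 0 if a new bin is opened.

0

No bin has ≥ 11 free, so a new bin is opened.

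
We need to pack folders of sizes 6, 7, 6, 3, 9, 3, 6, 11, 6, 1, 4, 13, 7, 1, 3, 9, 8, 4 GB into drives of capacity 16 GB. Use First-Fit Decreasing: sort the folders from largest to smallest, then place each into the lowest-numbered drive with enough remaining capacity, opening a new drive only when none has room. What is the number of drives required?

7

Sorted descending: 13, 11, 9, 9, 8, 7, 7, 6, 6, 6, 6, 4, 4, 3, 3, 3, 1, 1.
Put 13 GB in drive 1; 3 GB remain.
Put 11 GB in drive 2; 5 GB remain.
Put 9 GB in drive 3; 7 GB remain.
Put 9 GB in drive 4; 7 GB remain.
Put 8 GB in drive 5; 8 GB remain.
Put 7 GB in drive 3; 0 GB remain.
Put 7 GB in drive 4; 0 GB remain.
Put 6 GB in drive 5; 2 GB remain.
Put 6 GB in drive 6; 10 GB remain.
Put 6 GB in drive 6; 4 GB remain.
Put 6 GB in drive 7; 10 GB remain.
Put 4 GB in drive 2; 1 GB remain.
Put 4 GB in drive 6; 0 GB remain.
Put 3 GB in drive 1; 0 GB remain.
Put 3 GB in drive 7; 7 GB remain.
Put 3 GB in drive 7; 4 GB remain.
Put 1 GB in drive 2; 0 GB remain.
Put 1 GB in drive 5; 1 GB remain.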